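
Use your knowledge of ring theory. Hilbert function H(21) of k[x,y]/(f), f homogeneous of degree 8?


H(t)=d for t>=d-1.
d=8, t=21
H(21)=8


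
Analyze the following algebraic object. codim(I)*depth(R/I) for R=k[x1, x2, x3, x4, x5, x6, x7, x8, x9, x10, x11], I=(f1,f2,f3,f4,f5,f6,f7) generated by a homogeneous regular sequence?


codim=7, depth=dim(R/I)=11-7=4
Product=7*4=28


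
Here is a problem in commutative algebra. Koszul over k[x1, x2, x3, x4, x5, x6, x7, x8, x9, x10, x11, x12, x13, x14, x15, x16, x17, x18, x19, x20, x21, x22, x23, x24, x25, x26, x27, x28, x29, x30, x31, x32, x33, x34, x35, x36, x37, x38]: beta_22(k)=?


C(n,i)=C(38,22)=22239974430


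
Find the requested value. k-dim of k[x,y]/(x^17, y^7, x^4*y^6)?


k[x,y]/I, I = (x^17, y^7, x^4*y^6)
Rect: 17x7=119. Corner: (17-4)x(7-6)=13.
dim = 119-13 = 106


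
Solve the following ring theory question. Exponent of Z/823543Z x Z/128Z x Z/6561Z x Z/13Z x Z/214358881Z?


Exponent = lcm of the cyclic orders; pairwise coprime => product.
7^7*2^7*3^8*13^1*11^8=823543*128*6561*13*214358881=1927307986559567644032


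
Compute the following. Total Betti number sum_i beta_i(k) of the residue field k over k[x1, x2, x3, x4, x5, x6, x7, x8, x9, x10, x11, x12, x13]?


Koszul resolution: beta_i(k)=C(n,i), n=13
sum_i C(13,i) = 2^13 = 8192


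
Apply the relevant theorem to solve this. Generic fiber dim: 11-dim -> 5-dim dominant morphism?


dim(fiber)=dim(X)-dim(Y)=11-5=6


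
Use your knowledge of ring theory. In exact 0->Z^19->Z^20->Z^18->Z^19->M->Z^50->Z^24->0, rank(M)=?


Alt sum=0:
(-1)^0*19 + (-1)^1*20 + (-1)^2*18 + (-1)^3*19 + (-1)^4*? + (-1)^5*50 + (-1)^6*24=0
rank(M)=28


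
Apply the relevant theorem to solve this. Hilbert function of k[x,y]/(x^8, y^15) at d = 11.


k[x,y], I = (x^8, y^15), d = 11
Need i < 8 and d-i < 15.
Range: 0 <= i <= 7.
H(11) = 8


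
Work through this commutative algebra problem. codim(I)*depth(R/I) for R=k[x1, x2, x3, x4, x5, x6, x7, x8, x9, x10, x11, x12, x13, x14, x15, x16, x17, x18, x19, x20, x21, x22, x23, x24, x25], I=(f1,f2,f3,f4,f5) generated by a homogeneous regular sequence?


codim=5, depth=dim(R/I)=25-5=20
Product=5*20=100


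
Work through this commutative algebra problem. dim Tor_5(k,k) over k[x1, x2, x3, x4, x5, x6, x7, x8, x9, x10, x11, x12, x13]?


Koszul: C(n,i)=C(13,5)=1287


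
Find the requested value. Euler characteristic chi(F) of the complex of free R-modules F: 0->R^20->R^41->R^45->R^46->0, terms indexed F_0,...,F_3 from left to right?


chi = sum (-1)^i * rank:
(-1)^0*20=20
(-1)^1*41=-41
(-1)^2*45=45
(-1)^3*46=-46
chi=-22


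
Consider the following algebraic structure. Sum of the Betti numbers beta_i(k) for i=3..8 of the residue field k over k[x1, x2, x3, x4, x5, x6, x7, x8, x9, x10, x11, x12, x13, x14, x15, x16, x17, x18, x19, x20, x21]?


Koszul resolution: beta_i(k)=C(n,i), n=21
C(21,3)=1330, C(21,4)=5985, C(21,5)=20349, C(21,6)=54264, C(21,7)=116280, C(21,8)=203490
Sum=401698


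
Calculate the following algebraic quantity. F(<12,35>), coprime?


gcd(12,35)=1 => F=ab-a-b=12*35-12-35=420-47=373


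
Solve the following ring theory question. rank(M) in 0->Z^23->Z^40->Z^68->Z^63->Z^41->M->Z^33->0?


Alt sum=0:
(-1)^0*23 + (-1)^1*40 + (-1)^2*68 + (-1)^3*63 + (-1)^4*41 + (-1)^5*? + (-1)^6*33=0
rank(M)=62


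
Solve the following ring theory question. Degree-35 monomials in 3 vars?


C(d+n-1,n-1)=C(37,2)=666


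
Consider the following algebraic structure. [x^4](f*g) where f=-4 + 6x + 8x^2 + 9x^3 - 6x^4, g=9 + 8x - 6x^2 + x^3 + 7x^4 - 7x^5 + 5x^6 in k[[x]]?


[x^4] = sum a_i*b_j, i+j=4
  -4*7=-28
  6*1=6
  8*-6=-48
  9*8=72
  -6*9=-54
Sum=-52


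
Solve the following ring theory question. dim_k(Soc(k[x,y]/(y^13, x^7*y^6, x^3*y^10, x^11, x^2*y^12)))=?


Socle = ann(m) = span of standard monomials u with x*u, y*u in I (staircase corners).
Minimal generators: x^11, x^7*y^6, x^3*y^10, x^2*y^12, y^13
Corners: xy^12, x^2y^11, x^6y^9, x^10y^5
Socle dim=4


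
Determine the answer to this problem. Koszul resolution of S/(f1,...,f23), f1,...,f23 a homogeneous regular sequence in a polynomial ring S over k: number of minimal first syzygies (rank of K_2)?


Regular sequence => Koszul complex is the minimal free resolution.
Syz_1 minimally generated by Koszul relations f_i*e_j - f_j*e_i (i<j): mu(Syz_1) = beta_2 = C(m,2) = m(m-1)/2
m=23
23*22/2 = 253


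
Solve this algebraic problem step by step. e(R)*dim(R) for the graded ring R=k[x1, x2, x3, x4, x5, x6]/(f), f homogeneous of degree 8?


e(R)=deg(f)=8, dim(R)=6-1=5
e*dim=8*5=40


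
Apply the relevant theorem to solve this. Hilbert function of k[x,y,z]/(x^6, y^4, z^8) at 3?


Need i<6, j<4, k<8 with i+j+k=3.
For each i, j ranges over max(0,3-i-7)..min(3,3-i):
  i=0: j in [0,3] -> 4
  i=1: j in [0,2] -> 3
  i=2: j in [0,1] -> 2
  i=3: j in [0,0] -> 1
H(3) = 4+3+2+1 = 10


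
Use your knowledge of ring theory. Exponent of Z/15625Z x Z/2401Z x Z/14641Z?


Exponent = lcm of the cyclic orders; pairwise coprime => product.
5^6*7^4*11^4=15625*2401*14641=549266265625


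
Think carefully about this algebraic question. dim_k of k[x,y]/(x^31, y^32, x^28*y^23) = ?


k[x,y]/I, I = (x^31, y^32, x^28*y^23)
Rect: 31x32=992. Corner: (31-28)x(32-23)=27.
dim = 992-27 = 965


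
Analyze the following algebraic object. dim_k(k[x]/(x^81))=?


Basis: 1,x,...,x^80
dim=81


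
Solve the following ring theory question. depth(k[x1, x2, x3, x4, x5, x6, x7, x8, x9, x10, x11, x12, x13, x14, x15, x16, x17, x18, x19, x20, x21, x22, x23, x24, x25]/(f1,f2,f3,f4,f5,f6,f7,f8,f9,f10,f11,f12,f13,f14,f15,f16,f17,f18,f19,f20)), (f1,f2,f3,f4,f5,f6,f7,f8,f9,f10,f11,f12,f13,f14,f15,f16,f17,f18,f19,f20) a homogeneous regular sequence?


depth(R)=25
depth(R/I)=25-20=5


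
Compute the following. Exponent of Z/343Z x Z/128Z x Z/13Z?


Exponent = lcm of the cyclic orders; pairwise coprime => product.
7^3*2^7*13^1=343*128*13=570752


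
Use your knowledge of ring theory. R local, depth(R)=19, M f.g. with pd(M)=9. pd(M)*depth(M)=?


pd+depth=19
depth=19-9=10
pd*depth=9*10=90


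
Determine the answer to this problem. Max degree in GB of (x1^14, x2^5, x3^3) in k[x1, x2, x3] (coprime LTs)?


Pure powers, coprime LTs => already GB.
Degrees: 14, 5, 3
Max=14


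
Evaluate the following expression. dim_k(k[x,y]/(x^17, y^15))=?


Basis: x^i*y^j, i<17, j<15
17*15=255


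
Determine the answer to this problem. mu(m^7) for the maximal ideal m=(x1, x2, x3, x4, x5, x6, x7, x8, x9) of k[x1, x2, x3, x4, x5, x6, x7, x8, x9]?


Graded Nakayama: mu(m^d) = dim_k (m^d/m^(d+1)) = #degree-7 monomials in 9 vars
C(n+d-1,d)=C(15,7)=6435


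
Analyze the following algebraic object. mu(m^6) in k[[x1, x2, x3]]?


C(n+d-1,d)=C(8,6)=28


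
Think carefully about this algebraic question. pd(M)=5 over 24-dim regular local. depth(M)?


pd+depth=depth(R)=24
depth=24-5=19


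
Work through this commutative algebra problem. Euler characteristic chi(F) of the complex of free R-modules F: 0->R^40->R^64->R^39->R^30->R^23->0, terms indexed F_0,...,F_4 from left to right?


chi = sum (-1)^i * rank:
(-1)^0*40=40
(-1)^1*64=-64
(-1)^2*39=39
(-1)^3*30=-30
(-1)^4*23=23
chi=8


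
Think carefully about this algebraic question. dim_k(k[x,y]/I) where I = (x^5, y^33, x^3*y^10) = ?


k[x,y]/I, I = (x^5, y^33, x^3*y^10)
Rect: 5x33=165. Corner: (5-3)x(33-10)=46.
dim = 165-46 = 119


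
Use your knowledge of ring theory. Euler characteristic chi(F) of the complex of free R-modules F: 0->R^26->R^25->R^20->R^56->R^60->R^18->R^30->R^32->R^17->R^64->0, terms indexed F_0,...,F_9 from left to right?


chi = sum (-1)^i * rank:
(-1)^0*26=26
(-1)^1*25=-25
(-1)^2*20=20
(-1)^3*56=-56
(-1)^4*60=60
(-1)^5*18=-18
(-1)^6*30=30
(-1)^7*32=-32
(-1)^8*17=17
(-1)^9*64=-64
chi=-42


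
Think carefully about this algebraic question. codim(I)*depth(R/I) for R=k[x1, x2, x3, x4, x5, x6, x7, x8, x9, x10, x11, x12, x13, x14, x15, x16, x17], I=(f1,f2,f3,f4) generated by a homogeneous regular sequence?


codim=4, depth=dim(R/I)=17-4=13
Product=4*13=52


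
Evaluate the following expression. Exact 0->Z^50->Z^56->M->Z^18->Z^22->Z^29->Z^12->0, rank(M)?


Alt sum=0:
(-1)^0*50 + (-1)^1*56 + (-1)^2*? + (-1)^3*18 + (-1)^4*22 + (-1)^5*29 + (-1)^6*12=0
rank(M)=19


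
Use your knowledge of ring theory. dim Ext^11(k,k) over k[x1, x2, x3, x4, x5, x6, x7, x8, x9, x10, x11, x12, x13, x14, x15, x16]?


C(n,i)=C(16,11)=4368


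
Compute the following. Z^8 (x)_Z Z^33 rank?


rank(M(x)N) = rank(M)*rank(N)
8*33 = 264


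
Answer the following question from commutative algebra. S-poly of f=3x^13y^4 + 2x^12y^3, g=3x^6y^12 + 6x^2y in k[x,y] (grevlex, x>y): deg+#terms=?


LT(f)=3x^13y^4, LT(g)=3x^6y^12
lcm(LM)=x^13y^12
S(f,g) (scaled by 9 to clear denominators) = 3y^8*f - 3x^7*g = 6x^12y^11 - 18x^9y
2 terms, deg 23.
23+2=25


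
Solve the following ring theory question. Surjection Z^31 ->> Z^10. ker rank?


rank(ker) = 31-10 = 21


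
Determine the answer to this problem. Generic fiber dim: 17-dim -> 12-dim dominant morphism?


dim(fiber)=dim(X)-dim(Y)=17-12=5


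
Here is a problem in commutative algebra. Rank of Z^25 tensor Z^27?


rank(M(x)N) = rank(M)*rank(N)
25*27 = 675


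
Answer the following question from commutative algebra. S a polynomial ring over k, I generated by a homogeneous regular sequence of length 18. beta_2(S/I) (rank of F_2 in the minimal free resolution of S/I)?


Regular sequence => Koszul complex is the minimal free resolution.
Syz_1 minimally generated by Koszul relations f_i*e_j - f_j*e_i (i<j): mu(Syz_1) = beta_2 = C(m,2) = m(m-1)/2
m=18
18*17/2 = 153


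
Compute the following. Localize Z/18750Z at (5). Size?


5-primary part: 18750=5^5*6
Size=5^5=3125


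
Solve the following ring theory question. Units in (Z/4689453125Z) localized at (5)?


Local ring = Z/1953125Z.
phi(1953125) = 5^8*(5-1) = 1562500


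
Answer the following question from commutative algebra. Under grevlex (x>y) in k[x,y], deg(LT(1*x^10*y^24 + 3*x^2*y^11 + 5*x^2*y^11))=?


LT: 1*x^10*y^24
deg_x=10, deg_y=24
Total=10+24=34


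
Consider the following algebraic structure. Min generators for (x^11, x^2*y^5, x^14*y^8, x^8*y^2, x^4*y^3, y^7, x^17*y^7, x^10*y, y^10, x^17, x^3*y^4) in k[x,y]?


Remove redundant (divisible by others).
x^17 redundant.
x^14*y^8 redundant.
x^17*y^7 redundant.
y^10 redundant.
Min: x^11, x^10*y, x^8*y^2, x^4*y^3, x^3*y^4, x^2*y^5, y^7
Count=7


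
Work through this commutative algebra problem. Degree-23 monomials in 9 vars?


C(d+n-1,n-1)=C(31,8)=7888725


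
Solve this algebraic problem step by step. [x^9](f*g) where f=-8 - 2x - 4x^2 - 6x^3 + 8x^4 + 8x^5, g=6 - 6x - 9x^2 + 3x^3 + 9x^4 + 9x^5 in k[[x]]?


[x^9] = sum a_i*b_j, i+j=9
  8*9=72
  8*9=72
Sum=144


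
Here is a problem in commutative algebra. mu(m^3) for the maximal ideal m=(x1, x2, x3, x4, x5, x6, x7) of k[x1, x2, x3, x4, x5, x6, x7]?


Graded Nakayama: mu(m^d) = dim_k (m^d/m^(d+1)) = #degree-3 monomials in 7 vars
C(n+d-1,d)=C(9,3)=84


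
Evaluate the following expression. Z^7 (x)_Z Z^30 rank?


rank(M(x)N) = rank(M)*rank(N)
7*30 = 210


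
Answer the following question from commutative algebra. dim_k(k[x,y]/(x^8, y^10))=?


Basis: x^i*y^j, i<8, j<10
8*10=80


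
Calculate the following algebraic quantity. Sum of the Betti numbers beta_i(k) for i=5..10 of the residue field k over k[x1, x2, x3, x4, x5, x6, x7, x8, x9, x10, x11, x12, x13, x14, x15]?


Koszul resolution: beta_i(k)=C(n,i), n=15
C(15,5)=3003, C(15,6)=5005, C(15,7)=6435, C(15,8)=6435, C(15,9)=5005, C(15,10)=3003
Sum=28886


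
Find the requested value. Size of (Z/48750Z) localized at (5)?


5-primary part: 48750=5^4*78
Size=5^4=625


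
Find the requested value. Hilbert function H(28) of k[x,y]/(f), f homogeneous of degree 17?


H(t)=d for t>=d-1.
d=17, t=28
H(28)=17


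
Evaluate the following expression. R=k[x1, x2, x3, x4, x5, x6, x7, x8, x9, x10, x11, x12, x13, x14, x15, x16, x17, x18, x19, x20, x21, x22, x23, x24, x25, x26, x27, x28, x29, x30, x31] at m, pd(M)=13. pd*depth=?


pd+depth=31
depth=31-13=18
pd*depth=13*18=234


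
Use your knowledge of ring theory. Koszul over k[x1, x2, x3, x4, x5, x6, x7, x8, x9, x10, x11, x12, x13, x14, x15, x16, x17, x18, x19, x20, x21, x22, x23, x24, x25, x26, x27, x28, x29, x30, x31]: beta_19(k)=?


C(n,i)=C(31,19)=141120525


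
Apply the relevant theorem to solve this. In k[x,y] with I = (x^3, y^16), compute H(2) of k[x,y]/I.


k[x,y], I = (x^3, y^16), d = 2
Need i < 3 and d-i < 16.
Range: 0 <= i <= 2.
H(2) = 3


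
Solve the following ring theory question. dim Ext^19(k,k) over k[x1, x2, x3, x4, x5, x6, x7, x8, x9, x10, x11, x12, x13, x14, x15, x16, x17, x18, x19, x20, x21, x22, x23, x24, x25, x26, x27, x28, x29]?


C(n,i)=C(29,19)=20030010


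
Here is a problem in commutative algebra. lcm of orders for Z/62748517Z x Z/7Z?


Exponent = lcm of the cyclic orders; pairwise coprime => product.
13^7*7^1=62748517*7=439239619


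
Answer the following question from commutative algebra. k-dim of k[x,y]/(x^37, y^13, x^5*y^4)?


k[x,y]/I, I = (x^37, y^13, x^5*y^4)
Rect: 37x13=481. Corner: (37-5)x(13-4)=288.
dim = 481-288 = 193


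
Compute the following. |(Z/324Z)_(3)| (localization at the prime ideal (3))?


3-primary part: 324=3^4*4
Size=3^4=81


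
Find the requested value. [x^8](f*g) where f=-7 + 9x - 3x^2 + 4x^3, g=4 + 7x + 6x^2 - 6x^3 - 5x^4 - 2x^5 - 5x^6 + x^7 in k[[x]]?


[x^8] = sum a_i*b_j, i+j=8
  9*1=9
  -3*-5=15
  4*-2=-8
Sum=16


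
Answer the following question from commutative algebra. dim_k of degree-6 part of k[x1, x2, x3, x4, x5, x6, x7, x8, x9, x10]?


C(d+n-1,n-1)=C(15,9)=5005


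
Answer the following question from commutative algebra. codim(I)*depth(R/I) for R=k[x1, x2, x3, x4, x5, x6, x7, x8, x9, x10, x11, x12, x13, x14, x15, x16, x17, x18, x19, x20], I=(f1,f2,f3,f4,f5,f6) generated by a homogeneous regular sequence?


codim=6, depth=dim(R/I)=20-6=14
Product=6*14=84


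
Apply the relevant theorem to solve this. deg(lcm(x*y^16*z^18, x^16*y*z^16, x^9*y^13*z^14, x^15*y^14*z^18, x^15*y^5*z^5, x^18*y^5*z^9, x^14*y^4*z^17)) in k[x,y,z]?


lcm = componentwise max:
x: max(1,16,9,15,15,18,14)=18
y: max(16,1,13,14,5,5,4)=16
z: max(18,16,14,18,5,9,17)=18
Total=18+16+18=52


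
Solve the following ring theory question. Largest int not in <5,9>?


gcd(5,9)=1 => F=ab-a-b=5*9-5-9=45-14=31


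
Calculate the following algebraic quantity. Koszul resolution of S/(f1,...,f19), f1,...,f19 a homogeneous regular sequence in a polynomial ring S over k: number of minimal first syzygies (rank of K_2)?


Regular sequence => Koszul complex is the minimal free resolution.
Syz_1 minimally generated by Koszul relations f_i*e_j - f_j*e_i (i<j): mu(Syz_1) = beta_2 = C(m,2) = m(m-1)/2
m=19
19*18/2 = 171


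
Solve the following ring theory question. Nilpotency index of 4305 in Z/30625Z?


4305^k mod 30625:
k=1: 4305
k=2: 4900
k=3: 24500
k=4: 0
First zero at k = 4


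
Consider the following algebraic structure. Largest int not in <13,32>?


gcd(13,32)=1 => F=ab-a-b=13*32-13-32=416-45=371


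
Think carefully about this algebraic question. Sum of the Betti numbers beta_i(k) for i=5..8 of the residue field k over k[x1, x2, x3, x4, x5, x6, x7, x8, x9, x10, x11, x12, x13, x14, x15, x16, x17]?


Koszul resolution: beta_i(k)=C(n,i), n=17
C(17,5)=6188, C(17,6)=12376, C(17,7)=19448, C(17,8)=24310
Sum=62322


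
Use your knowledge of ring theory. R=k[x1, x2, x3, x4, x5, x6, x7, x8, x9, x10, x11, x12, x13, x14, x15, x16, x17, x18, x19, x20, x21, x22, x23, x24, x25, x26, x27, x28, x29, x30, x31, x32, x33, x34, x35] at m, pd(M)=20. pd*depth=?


pd+depth=35
depth=35-20=15
pd*depth=20*15=300


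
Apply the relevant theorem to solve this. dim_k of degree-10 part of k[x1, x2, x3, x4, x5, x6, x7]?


C(d+n-1,n-1)=C(16,6)=8008


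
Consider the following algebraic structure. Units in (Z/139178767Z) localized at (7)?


Local ring = Z/823543Z.
phi(823543) = 7^6*(7-1) = 705894


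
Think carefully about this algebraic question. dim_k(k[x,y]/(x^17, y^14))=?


Basis: x^i*y^j, i<17, j<14
17*14=238


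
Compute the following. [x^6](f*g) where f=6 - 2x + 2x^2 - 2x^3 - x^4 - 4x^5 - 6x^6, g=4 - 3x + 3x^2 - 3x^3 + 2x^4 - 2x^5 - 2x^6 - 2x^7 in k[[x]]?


[x^6] = sum a_i*b_j, i+j=6
  6*-2=-12
  -2*-2=4
  2*2=4
  -2*-3=6
  -1*3=-3
  -4*-3=12
  -6*4=-24
Sum=-13


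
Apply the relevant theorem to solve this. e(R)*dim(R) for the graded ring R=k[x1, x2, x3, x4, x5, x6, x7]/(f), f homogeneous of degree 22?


e(R)=deg(f)=22, dim(R)=7-1=6
e*dim=22*6=132


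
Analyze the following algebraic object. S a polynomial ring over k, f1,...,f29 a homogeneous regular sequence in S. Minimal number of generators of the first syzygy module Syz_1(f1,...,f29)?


Regular sequence => Koszul complex is the minimal free resolution.
Syz_1 minimally generated by Koszul relations f_i*e_j - f_j*e_i (i<j): mu(Syz_1) = beta_2 = C(m,2) = m(m-1)/2
m=29
29*28/2 = 406


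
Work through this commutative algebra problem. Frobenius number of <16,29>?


gcd(16,29)=1 => F=ab-a-b=16*29-16-29=464-45=419


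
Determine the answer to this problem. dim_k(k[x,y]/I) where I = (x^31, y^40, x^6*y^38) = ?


k[x,y]/I, I = (x^31, y^40, x^6*y^38)
Rect: 31x40=1240. Corner: (31-6)x(40-38)=50.
dim = 1240-50 = 1190


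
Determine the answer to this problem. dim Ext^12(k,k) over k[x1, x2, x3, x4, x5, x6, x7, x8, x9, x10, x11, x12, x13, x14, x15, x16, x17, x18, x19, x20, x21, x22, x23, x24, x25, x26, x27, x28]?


C(n,i)=C(28,12)=30421755


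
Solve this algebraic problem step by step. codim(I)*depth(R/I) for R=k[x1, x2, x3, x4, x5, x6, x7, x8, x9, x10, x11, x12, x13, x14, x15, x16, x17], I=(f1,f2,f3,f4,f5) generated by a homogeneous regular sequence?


codim=5, depth=dim(R/I)=17-5=12
Product=5*12=60


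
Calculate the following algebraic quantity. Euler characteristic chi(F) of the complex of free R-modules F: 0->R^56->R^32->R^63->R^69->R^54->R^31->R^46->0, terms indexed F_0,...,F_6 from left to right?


chi = sum (-1)^i * rank:
(-1)^0*56=56
(-1)^1*32=-32
(-1)^2*63=63
(-1)^3*69=-69
(-1)^4*54=54
(-1)^5*31=-31
(-1)^6*46=46
chi=87


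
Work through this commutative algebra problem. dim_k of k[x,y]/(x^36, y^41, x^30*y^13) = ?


k[x,y]/I, I = (x^36, y^41, x^30*y^13)
Rect: 36x41=1476. Corner: (36-30)x(41-13)=168.
dim = 1476-168 = 1308


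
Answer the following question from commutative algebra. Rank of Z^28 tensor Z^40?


rank(M(x)N) = rank(M)*rank(N)
28*40 = 1120


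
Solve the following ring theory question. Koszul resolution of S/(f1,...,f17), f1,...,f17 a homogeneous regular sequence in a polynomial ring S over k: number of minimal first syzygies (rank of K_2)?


Regular sequence => Koszul complex is the minimal free resolution.
Syz_1 minimally generated by Koszul relations f_i*e_j - f_j*e_i (i<j): mu(Syz_1) = beta_2 = C(m,2) = m(m-1)/2
m=17
17*16/2 = 136


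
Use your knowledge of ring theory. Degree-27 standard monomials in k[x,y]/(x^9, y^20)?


k[x,y], I = (x^9, y^20), d = 27
Need i < 9 and d-i < 20.
Range: 8 <= i <= 8.
H(27) = 1


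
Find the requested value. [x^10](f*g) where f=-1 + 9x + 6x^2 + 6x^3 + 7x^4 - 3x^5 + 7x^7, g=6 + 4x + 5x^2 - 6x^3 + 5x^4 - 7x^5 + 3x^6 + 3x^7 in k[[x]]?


[x^10] = sum a_i*b_j, i+j=10
  6*3=18
  7*3=21
  -3*-7=21
  7*-6=-42
Sum=18


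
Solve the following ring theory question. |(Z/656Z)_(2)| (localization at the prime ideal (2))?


2-primary part: 656=2^4*41
Size=2^4=16


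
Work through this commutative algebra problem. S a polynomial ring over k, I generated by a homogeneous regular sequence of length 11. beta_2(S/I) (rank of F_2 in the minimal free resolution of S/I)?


Regular sequence => Koszul complex is the minimal free resolution.
Syz_1 minimally generated by Koszul relations f_i*e_j - f_j*e_i (i<j): mu(Syz_1) = beta_2 = C(m,2) = m(m-1)/2
m=11
11*10/2 = 55


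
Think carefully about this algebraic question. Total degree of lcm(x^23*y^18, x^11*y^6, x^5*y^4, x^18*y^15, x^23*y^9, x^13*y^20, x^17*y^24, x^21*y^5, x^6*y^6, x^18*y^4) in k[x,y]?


lcm = componentwise max:
x: max(23,11,5,18,23,13,17,21,6,18)=23
y: max(18,6,4,15,9,20,24,5,6,4)=24
Total=23+24=47


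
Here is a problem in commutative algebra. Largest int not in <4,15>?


gcd(4,15)=1 => F=ab-a-b=4*15-4-15=60-19=41


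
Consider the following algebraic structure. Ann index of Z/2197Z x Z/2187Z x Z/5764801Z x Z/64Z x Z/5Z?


Exponent = lcm of the cyclic orders; pairwise coprime => product.
13^3*3^7*7^8*2^6*5^1=2197*2187*5764801*64*5=8863661015052480


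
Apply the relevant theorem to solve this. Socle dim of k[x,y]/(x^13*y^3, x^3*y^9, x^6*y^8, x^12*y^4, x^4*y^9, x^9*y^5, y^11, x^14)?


Socle = ann(m) = span of standard monomials u with x*u, y*u in I (staircase corners).
Redundant generators: x^4*y^9
Minimal generators: x^14, x^13*y^3, x^12*y^4, x^9*y^5, x^6*y^8, x^3*y^9, y^11
Corners: x^2y^10, x^5y^8, x^8y^7, x^11y^4, x^12y^3, x^13y^2
Socle dim=6


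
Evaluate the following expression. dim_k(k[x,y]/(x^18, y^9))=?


Basis: x^i*y^j, i<18, j<9
18*9=162


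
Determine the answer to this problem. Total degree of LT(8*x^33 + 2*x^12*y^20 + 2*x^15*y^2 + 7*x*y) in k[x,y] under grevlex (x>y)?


LT: 8*x^33
deg_x=33, deg_y=0
Total=33+0=33


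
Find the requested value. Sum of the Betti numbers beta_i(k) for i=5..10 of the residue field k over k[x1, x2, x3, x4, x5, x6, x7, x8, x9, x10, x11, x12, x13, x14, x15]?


Koszul resolution: beta_i(k)=C(n,i), n=15
C(15,5)=3003, C(15,6)=5005, C(15,7)=6435, C(15,8)=6435, C(15,9)=5005, C(15,10)=3003
Sum=28886


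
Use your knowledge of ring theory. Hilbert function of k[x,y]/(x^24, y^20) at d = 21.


k[x,y], I = (x^24, y^20), d = 21
Need i < 24 and d-i < 20.
Range: 2 <= i <= 21.
H(21) = 20


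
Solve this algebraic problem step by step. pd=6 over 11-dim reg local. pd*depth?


pd+depth=11
depth=11-6=5
pd*depth=6*5=30


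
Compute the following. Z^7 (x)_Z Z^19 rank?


rank(M(x)N) = rank(M)*rank(N)
7*19 = 133


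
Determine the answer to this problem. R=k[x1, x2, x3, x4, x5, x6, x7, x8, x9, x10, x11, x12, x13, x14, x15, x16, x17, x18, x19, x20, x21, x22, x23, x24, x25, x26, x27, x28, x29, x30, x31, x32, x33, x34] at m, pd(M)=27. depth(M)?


pd+depth=depth(R)=34
depth=34-27=7


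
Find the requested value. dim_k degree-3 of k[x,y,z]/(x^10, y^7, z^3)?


Need i<10, j<7, k<3 with i+j+k=3.
For each i, j ranges over max(0,3-i-2)..min(6,3-i):
  i=0: j in [1,3] -> 3
  i=1: j in [0,2] -> 3
  i=2: j in [0,1] -> 2
  i=3: j in [0,0] -> 1
H(3) = 3+3+2+1 = 9


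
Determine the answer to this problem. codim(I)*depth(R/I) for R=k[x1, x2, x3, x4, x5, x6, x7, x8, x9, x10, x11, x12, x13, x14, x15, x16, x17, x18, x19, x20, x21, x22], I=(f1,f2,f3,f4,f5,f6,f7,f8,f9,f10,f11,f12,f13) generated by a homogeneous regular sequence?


codim=13, depth=dim(R/I)=22-13=9
Product=13*9=117


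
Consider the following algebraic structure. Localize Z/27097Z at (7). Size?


7-primary part: 27097=7^3*79
Size=7^3=343


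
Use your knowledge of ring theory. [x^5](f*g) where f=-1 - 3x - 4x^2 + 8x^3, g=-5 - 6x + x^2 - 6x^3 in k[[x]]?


[x^5] = sum a_i*b_j, i+j=5
  -4*-6=24
  8*1=8
Sum=32


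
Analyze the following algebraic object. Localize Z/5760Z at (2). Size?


2-primary part: 5760=2^7*45
Size=2^7=128


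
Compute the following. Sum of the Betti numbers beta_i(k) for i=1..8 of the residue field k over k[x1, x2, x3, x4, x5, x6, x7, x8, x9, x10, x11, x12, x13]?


Koszul resolution: beta_i(k)=C(n,i), n=13
C(13,1)=13, C(13,2)=78, C(13,3)=286, C(13,4)=715, C(13,5)=1287, C(13,6)=1716, C(13,7)=1716, C(13,8)=1287
Sum=7098


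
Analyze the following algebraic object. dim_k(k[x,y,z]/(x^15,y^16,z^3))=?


Basis: x^iy^jz^k, i<15,j<16,k<3
15*16*3=720


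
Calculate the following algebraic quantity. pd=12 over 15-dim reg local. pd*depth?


pd+depth=15
depth=15-12=3
pd*depth=12*3=36


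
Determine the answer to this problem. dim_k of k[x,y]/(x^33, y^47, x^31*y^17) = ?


k[x,y]/I, I = (x^33, y^47, x^31*y^17)
Rect: 33x47=1551. Corner: (33-31)x(47-17)=60.
dim = 1551-60 = 1491


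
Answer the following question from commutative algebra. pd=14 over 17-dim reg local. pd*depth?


pd+depth=17
depth=17-14=3
pd*depth=14*3=42


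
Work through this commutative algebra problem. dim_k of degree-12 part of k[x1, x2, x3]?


C(d+n-1,n-1)=C(14,2)=91


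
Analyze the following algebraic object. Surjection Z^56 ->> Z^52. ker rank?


rank(ker) = 56-52 = 4


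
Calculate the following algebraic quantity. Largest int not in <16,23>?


gcd(16,23)=1 => F=ab-a-b=16*23-16-23=368-39=329


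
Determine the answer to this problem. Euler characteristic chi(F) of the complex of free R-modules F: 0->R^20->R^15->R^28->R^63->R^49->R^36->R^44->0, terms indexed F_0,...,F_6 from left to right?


chi = sum (-1)^i * rank:
(-1)^0*20=20
(-1)^1*15=-15
(-1)^2*28=28
(-1)^3*63=-63
(-1)^4*49=49
(-1)^5*36=-36
(-1)^6*44=44
chi=27


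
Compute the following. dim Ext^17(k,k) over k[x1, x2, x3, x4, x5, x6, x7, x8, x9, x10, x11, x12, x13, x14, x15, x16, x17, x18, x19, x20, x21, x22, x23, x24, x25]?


C(n,i)=C(25,17)=1081575


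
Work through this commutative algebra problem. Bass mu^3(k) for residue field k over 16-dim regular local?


C(n,i)=C(16,3)=560


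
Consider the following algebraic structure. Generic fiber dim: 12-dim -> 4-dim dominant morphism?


dim(fiber)=dim(X)-dim(Y)=12-4=8


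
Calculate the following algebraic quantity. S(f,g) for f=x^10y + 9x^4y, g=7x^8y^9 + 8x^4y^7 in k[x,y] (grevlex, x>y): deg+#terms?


LT(f)=x^10y, LT(g)=7x^8y^9
lcm(LM)=x^10y^9
S(f,g) (scaled by 7 to clear denominators) = 7y^8*f - x^2*g = -8x^6y^7 + 63x^4y^9
2 terms, deg 13.
13+2=15


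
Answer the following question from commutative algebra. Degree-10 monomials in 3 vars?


C(d+n-1,n-1)=C(12,2)=66


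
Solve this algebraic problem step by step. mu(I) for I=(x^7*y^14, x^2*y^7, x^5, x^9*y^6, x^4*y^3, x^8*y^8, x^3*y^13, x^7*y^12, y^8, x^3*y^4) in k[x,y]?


Remove redundant (divisible by others).
x^9*y^6 redundant.
x^8*y^8 redundant.
x^3*y^13 redundant.
x^7*y^14 redundant.
x^7*y^12 redundant.
Min: x^5, x^4*y^3, x^3*y^4, x^2*y^7, y^8
Count=5


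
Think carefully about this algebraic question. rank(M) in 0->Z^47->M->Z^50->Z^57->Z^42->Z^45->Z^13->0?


Alt sum=0:
(-1)^0*47 + (-1)^1*? + (-1)^2*50 + (-1)^3*57 + (-1)^4*42 + (-1)^5*45 + (-1)^6*13=0
rank(M)=50


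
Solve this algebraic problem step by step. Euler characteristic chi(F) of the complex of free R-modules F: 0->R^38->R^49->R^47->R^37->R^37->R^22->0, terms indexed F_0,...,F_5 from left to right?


chi = sum (-1)^i * rank:
(-1)^0*38=38
(-1)^1*49=-49
(-1)^2*47=47
(-1)^3*37=-37
(-1)^4*37=37
(-1)^5*22=-22
chi=14


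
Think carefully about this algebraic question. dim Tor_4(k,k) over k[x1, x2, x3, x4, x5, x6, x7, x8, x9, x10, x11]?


Koszul: C(n,i)=C(11,4)=330


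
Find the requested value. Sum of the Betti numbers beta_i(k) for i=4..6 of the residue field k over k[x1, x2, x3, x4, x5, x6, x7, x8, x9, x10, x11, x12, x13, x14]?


Koszul resolution: beta_i(k)=C(n,i), n=14
C(14,4)=1001, C(14,5)=2002, C(14,6)=3003
Sum=6006


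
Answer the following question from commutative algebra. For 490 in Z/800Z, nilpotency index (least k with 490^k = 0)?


490^k mod 800:
k=1: 490
k=2: 100
k=3: 200
k=4: 400
k=5: 0
First zero at k = 5


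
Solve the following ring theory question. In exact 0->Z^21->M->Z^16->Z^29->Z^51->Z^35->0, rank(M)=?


Alt sum=0:
(-1)^0*21 + (-1)^1*? + (-1)^2*16 + (-1)^3*29 + (-1)^4*51 + (-1)^5*35=0
rank(M)=24


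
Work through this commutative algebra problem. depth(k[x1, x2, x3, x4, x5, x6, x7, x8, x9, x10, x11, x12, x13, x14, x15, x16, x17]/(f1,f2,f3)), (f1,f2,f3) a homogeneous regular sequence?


depth(R)=17
depth(R/I)=17-3=14


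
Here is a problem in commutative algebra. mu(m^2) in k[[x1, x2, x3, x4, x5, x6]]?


C(n+d-1,d)=C(7,2)=21


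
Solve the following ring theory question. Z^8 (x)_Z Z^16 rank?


rank(M(x)N) = rank(M)*rank(N)
8*16 = 128


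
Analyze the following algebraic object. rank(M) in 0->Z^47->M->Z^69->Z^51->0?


Alt sum=0:
(-1)^0*47 + (-1)^1*? + (-1)^2*69 + (-1)^3*51=0
rank(M)=65


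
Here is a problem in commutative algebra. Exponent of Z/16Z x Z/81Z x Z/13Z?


Exponent = lcm of the cyclic orders; pairwise coprime => product.
2^4*3^4*13^1=16*81*13=16848


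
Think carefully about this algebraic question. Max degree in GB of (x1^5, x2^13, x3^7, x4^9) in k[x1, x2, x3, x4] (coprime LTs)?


Pure powers, coprime LTs => already GB.
Degrees: 5, 13, 7, 9
Max=13


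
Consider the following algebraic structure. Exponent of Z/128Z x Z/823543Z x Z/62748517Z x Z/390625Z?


Exponent = lcm of the cyclic orders; pairwise coprime => product.
2^7*7^7*13^7*5^8=128*823543*62748517*390625=2583805096786550000000


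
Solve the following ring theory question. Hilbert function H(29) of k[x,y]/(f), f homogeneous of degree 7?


H(t)=d for t>=d-1.
d=7, t=29
H(29)=7


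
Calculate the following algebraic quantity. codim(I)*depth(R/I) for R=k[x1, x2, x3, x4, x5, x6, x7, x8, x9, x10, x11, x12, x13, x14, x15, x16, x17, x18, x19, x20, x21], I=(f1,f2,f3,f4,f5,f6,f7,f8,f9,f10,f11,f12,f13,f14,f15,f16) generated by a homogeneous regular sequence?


codim=16, depth=dim(R/I)=21-16=5
Product=16*5=80


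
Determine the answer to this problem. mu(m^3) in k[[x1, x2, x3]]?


C(n+d-1,d)=C(5,3)=10


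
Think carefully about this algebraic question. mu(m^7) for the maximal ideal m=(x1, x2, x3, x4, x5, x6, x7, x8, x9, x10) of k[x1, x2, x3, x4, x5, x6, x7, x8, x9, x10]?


Graded Nakayama: mu(m^d) = dim_k (m^d/m^(d+1)) = #degree-7 monomials in 10 vars
C(n+d-1,d)=C(16,7)=11440


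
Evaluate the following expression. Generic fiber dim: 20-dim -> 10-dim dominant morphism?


dim(fiber)=dim(X)-dim(Y)=20-10=10


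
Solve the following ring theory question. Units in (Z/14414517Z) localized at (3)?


Local ring = Z/6561Z.
phi(6561) = 3^7*(3-1) = 4374


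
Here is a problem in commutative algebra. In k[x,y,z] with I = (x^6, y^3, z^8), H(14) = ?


Need i<6, j<3, k<8 with i+j+k=14.
For each i, j ranges over max(0,14-i-7)..min(2,14-i):
  i=0: j in [7,2] -> 0
  i=1: j in [6,2] -> 0
  i=2: j in [5,2] -> 0
  i=3: j in [4,2] -> 0
  i=4: j in [3,2] -> 0
  i=5: j in [2,2] -> 1
H(14) = 0+0+0+0+0+1 = 1


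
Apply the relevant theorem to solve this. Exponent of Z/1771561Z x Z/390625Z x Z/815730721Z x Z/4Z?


Exponent = lcm of the cyclic orders; pairwise coprime => product.
11^6*5^8*13^8*2^2=1771561*390625*815730721*4=2257994893477314062500


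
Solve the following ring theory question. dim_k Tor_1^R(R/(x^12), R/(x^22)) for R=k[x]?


Tor_1(R/I,R/J)=(I cap J)/IJ=(x^22)/(x^34)
dim=34-22=min(12,22)=12


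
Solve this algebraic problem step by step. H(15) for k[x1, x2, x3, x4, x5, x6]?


C(d+n-1,n-1)=C(20,5)=15504


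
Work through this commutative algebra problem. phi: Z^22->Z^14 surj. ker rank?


rank(ker) = 22-14 = 8


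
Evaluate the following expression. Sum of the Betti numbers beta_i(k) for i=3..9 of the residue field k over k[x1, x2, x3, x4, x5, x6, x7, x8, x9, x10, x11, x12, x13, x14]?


Koszul resolution: beta_i(k)=C(n,i), n=14
C(14,3)=364, C(14,4)=1001, C(14,5)=2002, C(14,6)=3003, C(14,7)=3432, C(14,8)=3003, C(14,9)=2002
Sum=14807


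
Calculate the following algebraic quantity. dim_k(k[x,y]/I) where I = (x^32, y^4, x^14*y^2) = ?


k[x,y]/I, I = (x^32, y^4, x^14*y^2)
Rect: 32x4=128. Corner: (32-14)x(4-2)=36.
dim = 128-36 = 92


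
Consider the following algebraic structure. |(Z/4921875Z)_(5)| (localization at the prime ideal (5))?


5-primary part: 4921875=5^7*63
Size=5^7=78125


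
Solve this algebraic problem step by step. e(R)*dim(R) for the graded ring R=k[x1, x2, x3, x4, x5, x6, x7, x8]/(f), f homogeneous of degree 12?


e(R)=deg(f)=12, dim(R)=8-1=7
e*dim=12*7=84


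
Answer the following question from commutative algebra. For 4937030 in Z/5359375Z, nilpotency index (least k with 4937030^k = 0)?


4937030^k mod 5359375:
k=1: 4937030
k=2: 4580275
k=3: 4802000
k=4: 4716250
k=5: 2143750
k=6: 0
First zero at k = 6


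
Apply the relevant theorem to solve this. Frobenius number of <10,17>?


gcd(10,17)=1 => F=ab-a-b=10*17-10-17=170-27=143


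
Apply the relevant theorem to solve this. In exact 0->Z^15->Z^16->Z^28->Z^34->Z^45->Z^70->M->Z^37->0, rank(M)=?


Alt sum=0:
(-1)^0*15 + (-1)^1*16 + (-1)^2*28 + (-1)^3*34 + (-1)^4*45 + (-1)^5*70 + (-1)^6*? + (-1)^7*37=0
rank(M)=69


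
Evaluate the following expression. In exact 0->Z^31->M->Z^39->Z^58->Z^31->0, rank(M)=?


Alt sum=0:
(-1)^0*31 + (-1)^1*? + (-1)^2*39 + (-1)^3*58 + (-1)^4*31=0
rank(M)=43


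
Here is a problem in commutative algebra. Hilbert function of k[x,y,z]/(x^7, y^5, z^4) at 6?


Need i<7, j<5, k<4 with i+j+k=6.
For each i, j ranges over max(0,6-i-3)..min(4,6-i):
  i=0: j in [3,4] -> 2
  i=1: j in [2,4] -> 3
  i=2: j in [1,4] -> 4
  i=3: j in [0,3] -> 4
  i=4: j in [0,2] -> 3
  i=5: j in [0,1] -> 2
  i=6: j in [0,0] -> 1
H(6) = 2+3+4+4+3+2+1 = 19


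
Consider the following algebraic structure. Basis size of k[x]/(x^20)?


Basis: 1,x,...,x^19
dim=20


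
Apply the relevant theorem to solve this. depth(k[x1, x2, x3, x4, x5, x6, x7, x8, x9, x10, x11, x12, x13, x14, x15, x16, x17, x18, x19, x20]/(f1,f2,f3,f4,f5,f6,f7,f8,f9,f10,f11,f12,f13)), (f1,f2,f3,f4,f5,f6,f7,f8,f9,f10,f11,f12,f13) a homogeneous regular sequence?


depth(R)=20
depth(R/I)=20-13=7


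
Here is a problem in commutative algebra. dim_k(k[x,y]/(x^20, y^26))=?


Basis: x^i*y^j, i<20, j<26
20*26=520


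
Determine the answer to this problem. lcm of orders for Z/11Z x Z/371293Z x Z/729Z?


Exponent = lcm of the cyclic orders; pairwise coprime => product.
11^1*13^5*3^6=11*371293*729=2977398567


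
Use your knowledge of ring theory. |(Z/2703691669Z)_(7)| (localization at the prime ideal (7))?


7-primary part: 2703691669=7^9*67
Size=7^9=40353607


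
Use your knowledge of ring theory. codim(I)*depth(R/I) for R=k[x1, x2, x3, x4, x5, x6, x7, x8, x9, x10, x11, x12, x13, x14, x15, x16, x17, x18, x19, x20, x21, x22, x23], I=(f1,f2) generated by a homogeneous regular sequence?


codim=2, depth=dim(R/I)=23-2=21
Product=2*21=42


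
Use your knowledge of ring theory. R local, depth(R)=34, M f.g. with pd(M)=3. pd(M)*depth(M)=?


pd+depth=34
depth=34-3=31
pd*depth=3*31=93


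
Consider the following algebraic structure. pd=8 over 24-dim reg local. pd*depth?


pd+depth=24
depth=24-8=16
pd*depth=8*16=128


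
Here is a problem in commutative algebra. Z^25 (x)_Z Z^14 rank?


rank(M(x)N) = rank(M)*rank(N)
25*14 = 350


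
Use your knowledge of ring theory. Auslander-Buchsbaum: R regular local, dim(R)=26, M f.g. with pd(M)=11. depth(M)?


pd+depth=depth(R)=26
depth=26-11=15


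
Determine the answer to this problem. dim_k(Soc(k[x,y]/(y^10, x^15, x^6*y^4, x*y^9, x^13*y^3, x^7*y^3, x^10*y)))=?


Socle = ann(m) = span of standard monomials u with x*u, y*u in I (staircase corners).
Redundant generators: x^13*y^3
Minimal generators: x^15, x^10*y, x^7*y^3, x^6*y^4, x*y^9, y^10
Corners: y^9, x^5y^8, x^6y^3, x^9y^2, x^14
Socle dim=5


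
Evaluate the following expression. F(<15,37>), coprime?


gcd(15,37)=1 => F=ab-a-b=15*37-15-37=555-52=503


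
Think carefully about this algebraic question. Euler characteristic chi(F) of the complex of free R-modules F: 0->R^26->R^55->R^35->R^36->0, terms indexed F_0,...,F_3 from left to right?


chi = sum (-1)^i * rank:
(-1)^0*26=26
(-1)^1*55=-55
(-1)^2*35=35
(-1)^3*36=-36
chi=-30


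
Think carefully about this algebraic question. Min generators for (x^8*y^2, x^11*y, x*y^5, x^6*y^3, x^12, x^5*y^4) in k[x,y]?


Remove redundant (divisible by others).
Min: x^12, x^11*y, x^8*y^2, x^6*y^3, x^5*y^4, x*y^5
Count=6


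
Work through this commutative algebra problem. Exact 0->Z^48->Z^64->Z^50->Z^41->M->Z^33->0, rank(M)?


Alt sum=0:
(-1)^0*48 + (-1)^1*64 + (-1)^2*50 + (-1)^3*41 + (-1)^4*? + (-1)^5*33=0
rank(M)=40


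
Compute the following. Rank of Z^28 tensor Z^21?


rank(M(x)N) = rank(M)*rank(N)
28*21 = 588


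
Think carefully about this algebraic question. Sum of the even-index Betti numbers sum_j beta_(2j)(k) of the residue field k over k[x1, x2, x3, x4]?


Koszul resolution: beta_i(k)=C(n,i), n=4
sum_even C(4,i) = 2^(n-1) = 2^3 = 8


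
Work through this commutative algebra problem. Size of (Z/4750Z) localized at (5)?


5-primary part: 4750=5^3*38
Size=5^3=125


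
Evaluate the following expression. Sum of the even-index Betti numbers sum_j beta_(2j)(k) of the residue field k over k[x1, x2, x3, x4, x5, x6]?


Koszul resolution: beta_i(k)=C(n,i), n=6
sum_even C(6,i) = 2^(n-1) = 2^5 = 32


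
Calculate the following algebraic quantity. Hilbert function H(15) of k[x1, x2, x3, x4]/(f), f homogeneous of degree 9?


C(18,3)-C(9,3)=816-84=732


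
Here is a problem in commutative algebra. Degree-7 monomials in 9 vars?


C(d+n-1,n-1)=C(15,8)=6435


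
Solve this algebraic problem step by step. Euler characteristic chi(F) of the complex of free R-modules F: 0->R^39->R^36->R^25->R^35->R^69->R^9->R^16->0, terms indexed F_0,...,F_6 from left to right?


chi = sum (-1)^i * rank:
(-1)^0*39=39
(-1)^1*36=-36
(-1)^2*25=25
(-1)^3*35=-35
(-1)^4*69=69
(-1)^5*9=-9
(-1)^6*16=16
chi=69


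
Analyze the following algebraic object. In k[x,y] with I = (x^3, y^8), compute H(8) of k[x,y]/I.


k[x,y], I = (x^3, y^8), d = 8
Need i < 3 and d-i < 8.
Range: 1 <= i <= 2.
H(8) = 2


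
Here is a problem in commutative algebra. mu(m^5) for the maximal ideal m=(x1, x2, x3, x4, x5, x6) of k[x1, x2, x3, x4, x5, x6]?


Graded Nakayama: mu(m^d) = dim_k (m^d/m^(d+1)) = #degree-5 monomials in 6 vars
C(n+d-1,d)=C(10,5)=252


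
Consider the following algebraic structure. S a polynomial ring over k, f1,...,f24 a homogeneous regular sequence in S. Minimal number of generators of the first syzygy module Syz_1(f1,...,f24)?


Regular sequence => Koszul complex is the minimal free resolution.
Syz_1 minimally generated by Koszul relations f_i*e_j - f_j*e_i (i<j): mu(Syz_1) = beta_2 = C(m,2) = m(m-1)/2
m=24
24*23/2 = 276


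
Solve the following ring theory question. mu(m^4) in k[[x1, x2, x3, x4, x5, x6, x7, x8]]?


C(n+d-1,d)=C(11,4)=330


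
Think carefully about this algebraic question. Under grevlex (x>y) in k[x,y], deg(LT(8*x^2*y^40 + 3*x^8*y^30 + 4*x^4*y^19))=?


LT: 8*x^2*y^40
deg_x=2, deg_y=40
Total=2+40=42


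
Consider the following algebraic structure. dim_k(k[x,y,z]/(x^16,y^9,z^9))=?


Basis: x^iy^jz^k, i<16,j<9,k<9
16*9*9=1296


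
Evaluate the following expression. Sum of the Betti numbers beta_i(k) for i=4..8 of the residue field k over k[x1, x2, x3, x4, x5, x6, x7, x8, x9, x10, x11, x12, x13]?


Koszul resolution: beta_i(k)=C(n,i), n=13
C(13,4)=715, C(13,5)=1287, C(13,6)=1716, C(13,7)=1716, C(13,8)=1287
Sum=6721


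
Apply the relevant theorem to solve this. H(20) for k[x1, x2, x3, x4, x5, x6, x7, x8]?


C(d+n-1,n-1)=C(27,7)=888030


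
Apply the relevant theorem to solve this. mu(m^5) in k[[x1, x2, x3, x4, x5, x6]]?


C(n+d-1,d)=C(10,5)=252


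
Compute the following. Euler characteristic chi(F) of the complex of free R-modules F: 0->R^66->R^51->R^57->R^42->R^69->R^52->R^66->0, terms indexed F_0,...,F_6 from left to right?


chi = sum (-1)^i * rank:
(-1)^0*66=66
(-1)^1*51=-51
(-1)^2*57=57
(-1)^3*42=-42
(-1)^4*69=69
(-1)^5*52=-52
(-1)^6*66=66
chi=113
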